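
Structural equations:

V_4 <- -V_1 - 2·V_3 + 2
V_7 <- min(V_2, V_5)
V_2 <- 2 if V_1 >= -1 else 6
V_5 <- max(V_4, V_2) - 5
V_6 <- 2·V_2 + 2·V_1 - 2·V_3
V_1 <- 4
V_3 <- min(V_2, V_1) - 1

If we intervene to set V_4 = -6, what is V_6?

Under do(V_4=-6), the mechanism V_4 <- -V_1 - 2·V_3 + 2 is discarded; V_4 is fixed at -6.
Since V_6 is not a descendant of the intervened variable, it is unaffected.
V_2 = 2 if V_1 >= -1 else 6  [with V_1=4]  = 2
V_3 = min(V_2, V_1) - 1  [with V_2=2, V_1=4]  = 1
V_6 = 2·V_2 + 2·V_1 - 2·V_3  [with V_2=2, V_1=4, V_3=1]  = 10

10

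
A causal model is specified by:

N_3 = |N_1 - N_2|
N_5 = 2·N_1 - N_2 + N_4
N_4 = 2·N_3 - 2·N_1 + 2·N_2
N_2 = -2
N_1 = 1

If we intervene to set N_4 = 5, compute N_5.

9

Intervening sets N_4 = 5 and removes its equation (N_4 = 2·N_3 - 2·N_1 + 2·N_2).
N_5 = 2·N_1 - N_2 + N_4  [with N_1=1, N_2=-2, N_4=5]  = 9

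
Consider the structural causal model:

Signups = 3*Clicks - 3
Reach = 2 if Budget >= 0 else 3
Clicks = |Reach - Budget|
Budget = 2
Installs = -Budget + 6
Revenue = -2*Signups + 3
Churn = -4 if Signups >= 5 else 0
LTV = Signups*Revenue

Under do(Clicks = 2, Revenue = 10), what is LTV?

30

Under do(Clicks = 2, Revenue = 10), each intervened variable's structural equation is replaced by its fixed value.
Signups = 3*Clicks - 3  [with Clicks=2]  = 3
LTV = Signups*Revenue  [with Signups=3, Revenue=10]  = 30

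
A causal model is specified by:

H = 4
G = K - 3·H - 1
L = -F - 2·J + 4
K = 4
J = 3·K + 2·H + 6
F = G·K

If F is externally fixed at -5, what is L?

The intervention breaks the incoming arrows to F: F = G·K no longer applies, and F = -5.
J = 3·K + 2·H + 6  [with K=4, H=4]  = 26
L = -F - 2·J + 4  [with F=-5, J=26]  = -43

-43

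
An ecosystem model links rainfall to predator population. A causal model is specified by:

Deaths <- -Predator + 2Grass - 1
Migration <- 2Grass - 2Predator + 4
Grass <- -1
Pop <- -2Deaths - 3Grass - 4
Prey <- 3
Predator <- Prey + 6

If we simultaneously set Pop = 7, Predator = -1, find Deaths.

-2

Under do(Pop = 7, Predator = -1), each intervened variable's structural equation is replaced by its fixed value.
Deaths = -Predator + 2Grass - 1  [with Predator=-1, Grass=-1]  = -2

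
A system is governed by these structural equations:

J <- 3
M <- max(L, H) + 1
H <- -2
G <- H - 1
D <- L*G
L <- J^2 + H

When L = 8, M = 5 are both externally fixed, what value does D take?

-24

Setting L = 8, M = 5 by intervention discards those variables' equations.
G = H - 1  [with H=-2]  = -3
D = L*G  [with L=8, G=-3]  = -24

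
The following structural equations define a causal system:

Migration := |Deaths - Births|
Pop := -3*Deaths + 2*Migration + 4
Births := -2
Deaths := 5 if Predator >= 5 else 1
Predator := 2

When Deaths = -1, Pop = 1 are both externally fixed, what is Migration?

1

The joint intervention fixes Deaths = -1, Pop = 1, removing each variable's own equation.
Migration = |Deaths - Births|  [with Deaths=-1, Births=-2]  = 1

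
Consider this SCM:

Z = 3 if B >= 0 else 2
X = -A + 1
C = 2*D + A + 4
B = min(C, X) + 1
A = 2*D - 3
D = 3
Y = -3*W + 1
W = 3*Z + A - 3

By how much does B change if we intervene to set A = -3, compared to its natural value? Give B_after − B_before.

do(A=-3) replaces the equation A = 2*D - 3 with the constant A = -3.
C = 2*D + A + 4  [with D=3, A=-3]  = 7
X = -A + 1  [with A=-3]  = 4
B = min(C, X) + 1  [with C=7, X=4]  = 5
Without intervention: A = 2*D - 3  [with D=3]  = 3; C = 2*D + A + 4  [with D=3, A=3]  = 13; X = -A + 1  [with A=3]  = -2; B = min(C, X) + 1  [with C=13, X=-2]  = -1.
Change = 5 − (-1) = 6.

6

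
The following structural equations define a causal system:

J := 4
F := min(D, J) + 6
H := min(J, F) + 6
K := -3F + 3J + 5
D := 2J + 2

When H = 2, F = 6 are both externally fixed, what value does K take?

-1

Under do(H = 2, F = 6), each intervened variable's structural equation is replaced by its fixed value.
K = -3F + 3J + 5  [with F=6, J=4]  = -1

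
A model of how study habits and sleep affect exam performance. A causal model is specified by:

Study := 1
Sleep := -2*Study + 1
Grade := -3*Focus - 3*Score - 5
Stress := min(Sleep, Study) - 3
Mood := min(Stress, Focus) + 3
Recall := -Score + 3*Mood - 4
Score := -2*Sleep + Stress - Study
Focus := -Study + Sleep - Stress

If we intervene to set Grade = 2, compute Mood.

The intervention breaks the incoming arrows to Grade: Grade := -3*Focus - 3*Score - 5 no longer applies, and Grade = 2.
Mood is not downstream of the intervention, so its value is determined by the original equations.
Sleep = -2*Study + 1  [with Study=1]  = -1
Stress = min(Sleep, Study) - 3  [with Sleep=-1, Study=1]  = -4
Focus = -Study + Sleep - Stress  [with Study=1, Sleep=-1, Stress=-4]  = 2
Mood = min(Stress, Focus) + 3  [with Stress=-4, Focus=2]  = -1

-1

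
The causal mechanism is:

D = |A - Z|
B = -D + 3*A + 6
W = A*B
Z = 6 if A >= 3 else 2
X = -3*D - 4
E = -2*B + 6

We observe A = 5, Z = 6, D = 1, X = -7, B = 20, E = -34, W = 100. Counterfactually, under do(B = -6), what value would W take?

-30

Under do(B=-6), the mechanism B = -D + 3*A + 6 is discarded; B is fixed at -6.
W = A*B  [with A=5, B=-6]  = -30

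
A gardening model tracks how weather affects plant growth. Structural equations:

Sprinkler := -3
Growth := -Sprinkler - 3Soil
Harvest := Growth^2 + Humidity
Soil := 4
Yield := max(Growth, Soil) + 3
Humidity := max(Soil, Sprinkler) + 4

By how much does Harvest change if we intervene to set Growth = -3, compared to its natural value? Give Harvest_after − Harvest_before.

-72

The intervention breaks the incoming arrows to Growth: Growth := -Sprinkler - 3Soil no longer applies, and Growth = -3.
Humidity = max(Soil, Sprinkler) + 4  [with Soil=4, Sprinkler=-3]  = 8
Harvest = Growth^2 + Humidity  [with Growth=-3, Humidity=8]  = 17
Without intervention: Growth = -Sprinkler - 3Soil  [with Sprinkler=-3, Soil=4]  = -9; Humidity = max(Soil, Sprinkler) + 4  [with Soil=4, Sprinkler=-3]  = 8; Harvest = Growth^2 + Humidity  [with Growth=-9, Humidity=8]  = 89.
Change = 17 − 89 = -72.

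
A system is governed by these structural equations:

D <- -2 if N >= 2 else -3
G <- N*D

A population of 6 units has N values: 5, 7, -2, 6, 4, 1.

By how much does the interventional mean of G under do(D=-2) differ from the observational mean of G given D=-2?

Every unit gets D=-2 under the intervention. G values become -10, -14, 4, -12, -8, -2; E[G|do(D=-2)] = -7.
Observing D=-2 restricts to units where D's equation naturally yields -2: N ∈ {5, 7, 6, 4}. In that subpopulation G = -10, -14, -12, -8, mean -11.
Difference = -7 − (-11) = 4.

4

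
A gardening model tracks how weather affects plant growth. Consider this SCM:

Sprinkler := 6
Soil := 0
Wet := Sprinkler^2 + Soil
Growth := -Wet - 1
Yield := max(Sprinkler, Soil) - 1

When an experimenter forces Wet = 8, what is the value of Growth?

-9

The intervention breaks the incoming arrows to Wet: Wet := Sprinkler^2 + Soil no longer applies, and Wet = 8.
Growth = -Wet - 1  [with Wet=8]  = -9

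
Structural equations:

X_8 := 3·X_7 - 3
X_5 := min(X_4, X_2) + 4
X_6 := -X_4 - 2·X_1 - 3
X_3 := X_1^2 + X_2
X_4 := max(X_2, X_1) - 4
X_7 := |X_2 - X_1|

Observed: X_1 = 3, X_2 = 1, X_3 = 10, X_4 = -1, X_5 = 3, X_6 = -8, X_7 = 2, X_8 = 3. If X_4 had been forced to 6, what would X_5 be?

5

Intervening sets X_4 = 6 and removes its equation (X_4 := max(X_2, X_1) - 4).
X_5 = min(X_4, X_2) + 4  [with X_4=6, X_2=1]  = 5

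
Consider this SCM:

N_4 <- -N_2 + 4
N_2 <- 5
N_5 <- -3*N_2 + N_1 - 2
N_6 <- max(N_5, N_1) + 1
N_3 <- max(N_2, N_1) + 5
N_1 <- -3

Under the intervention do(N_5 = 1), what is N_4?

-1

The intervention breaks the incoming arrows to N_5: N_5 <- -3*N_2 + N_1 - 2 no longer applies, and N_5 = 1.
Since N_4 is not a descendant of the intervened variable, it is unaffected.
N_4 = -N_2 + 4  [with N_2=5]  = -1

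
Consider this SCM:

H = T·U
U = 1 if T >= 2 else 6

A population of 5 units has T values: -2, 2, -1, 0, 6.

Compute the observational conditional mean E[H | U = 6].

-6

Conditioning on U=6 selects the 3 unit(s) with T ∈ {-2, -1, 0}. Their H values: -12, -6, 0. Mean = -6.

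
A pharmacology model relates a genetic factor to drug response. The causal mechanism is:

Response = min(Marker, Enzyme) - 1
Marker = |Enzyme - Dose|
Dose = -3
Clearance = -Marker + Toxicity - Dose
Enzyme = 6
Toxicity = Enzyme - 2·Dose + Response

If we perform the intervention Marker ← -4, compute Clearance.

14

The intervention breaks the incoming arrows to Marker: Marker = |Enzyme - Dose| no longer applies, and Marker = -4.
Response = min(Marker, Enzyme) - 1  [with Marker=-4, Enzyme=6]  = -5
Toxicity = Enzyme - 2·Dose + Response  [with Enzyme=6, Dose=-3, Response=-5]  = 7
Clearance = -Marker + Toxicity - Dose  [with Marker=-4, Toxicity=7, Dose=-3]  = 14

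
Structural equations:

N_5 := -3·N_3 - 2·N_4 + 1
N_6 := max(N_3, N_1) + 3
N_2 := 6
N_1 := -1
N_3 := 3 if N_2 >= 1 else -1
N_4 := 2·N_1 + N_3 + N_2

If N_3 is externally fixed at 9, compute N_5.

-52

do(N_3=9) replaces the equation N_3 := 3 if N_2 >= 1 else -1 with the constant N_3 = 9.
N_4 = 2·N_1 + N_3 + N_2  [with N_1=-1, N_3=9, N_2=6]  = 13
N_5 = -3·N_3 - 2·N_4 + 1  [with N_3=9, N_4=13]  = -52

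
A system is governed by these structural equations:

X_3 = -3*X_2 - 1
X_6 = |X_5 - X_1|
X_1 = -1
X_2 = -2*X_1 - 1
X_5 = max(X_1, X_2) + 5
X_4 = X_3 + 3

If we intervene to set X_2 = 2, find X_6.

Under do(X_2=2), the mechanism X_2 = -2*X_1 - 1 is discarded; X_2 is fixed at 2.
X_5 = max(X_1, X_2) + 5  [with X_1=-1, X_2=2]  = 7
X_6 = |X_5 - X_1|  [with X_5=7, X_1=-1]  = 8

8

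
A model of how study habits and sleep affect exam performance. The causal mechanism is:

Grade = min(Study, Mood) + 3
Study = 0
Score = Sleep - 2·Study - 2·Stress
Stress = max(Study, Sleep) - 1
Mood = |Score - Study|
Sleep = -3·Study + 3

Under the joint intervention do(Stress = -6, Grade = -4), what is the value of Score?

Setting Stress = -6, Grade = -4 by intervention discards those variables' equations.
Sleep = -3·Study + 3  [with Study=0]  = 3
Score = Sleep - 2·Study - 2·Stress  [with Sleep=3, Study=0, Stress=-6]  = 15

15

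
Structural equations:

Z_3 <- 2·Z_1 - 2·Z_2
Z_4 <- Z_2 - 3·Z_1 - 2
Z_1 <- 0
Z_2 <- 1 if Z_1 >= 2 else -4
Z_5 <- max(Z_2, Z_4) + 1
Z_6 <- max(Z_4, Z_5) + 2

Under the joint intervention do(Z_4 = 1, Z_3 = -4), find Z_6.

The joint intervention fixes Z_4 = 1, Z_3 = -4, removing each variable's own equation.
Z_2 = 1 if Z_1 >= 2 else -4  [with Z_1=0]  = -4
Z_5 = max(Z_2, Z_4) + 1  [with Z_2=-4, Z_4=1]  = 2
Z_6 = max(Z_4, Z_5) + 2  [with Z_4=1, Z_5=2]  = 4

4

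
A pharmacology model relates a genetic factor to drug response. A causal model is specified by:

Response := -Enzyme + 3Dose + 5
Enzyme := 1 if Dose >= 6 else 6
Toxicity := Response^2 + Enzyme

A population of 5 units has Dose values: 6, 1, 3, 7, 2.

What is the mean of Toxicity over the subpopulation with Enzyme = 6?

Observing Enzyme=6 restricts to units where Enzyme's equation naturally yields 6: Dose ∈ {1, 3, 2}. In that subpopulation Toxicity = 10, 70, 31, mean 37.

37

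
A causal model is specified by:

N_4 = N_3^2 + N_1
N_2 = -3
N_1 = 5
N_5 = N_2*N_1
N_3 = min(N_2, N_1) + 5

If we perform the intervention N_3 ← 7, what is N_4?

The intervention breaks the incoming arrows to N_3: N_3 = min(N_2, N_1) + 5 no longer applies, and N_3 = 7.
N_4 = N_3^2 + N_1  [with N_3=7, N_1=5]  = 54

54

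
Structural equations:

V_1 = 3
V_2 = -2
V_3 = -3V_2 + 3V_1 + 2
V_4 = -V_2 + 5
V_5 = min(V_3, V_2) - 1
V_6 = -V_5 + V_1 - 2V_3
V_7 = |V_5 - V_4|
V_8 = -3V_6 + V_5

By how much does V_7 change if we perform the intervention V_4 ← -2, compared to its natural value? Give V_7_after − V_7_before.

-9

The intervention breaks the incoming arrows to V_4: V_4 = -V_2 + 5 no longer applies, and V_4 = -2.
V_3 = -3V_2 + 3V_1 + 2  [with V_2=-2, V_1=3]  = 17
V_5 = min(V_3, V_2) - 1  [with V_3=17, V_2=-2]  = -3
V_7 = |V_5 - V_4|  [with V_5=-3, V_4=-2]  = 1
Without intervention: V_3 = -3V_2 + 3V_1 + 2  [with V_2=-2, V_1=3]  = 17; V_4 = -V_2 + 5  [with V_2=-2]  = 7; V_5 = min(V_3, V_2) - 1  [with V_3=17, V_2=-2]  = -3; V_7 = |V_5 - V_4|  [with V_5=-3, V_4=7]  = 10.
Change = 1 − 10 = -9.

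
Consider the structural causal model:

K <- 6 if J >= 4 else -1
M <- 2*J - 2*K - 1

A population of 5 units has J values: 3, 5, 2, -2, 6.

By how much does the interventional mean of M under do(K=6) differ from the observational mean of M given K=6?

do(K=6) breaks K's dependence on J. With K=6 fixed, M across the units is -7, -3, -9, -17, -1, mean -7.4.
Conditioning on K=6 selects the 2 unit(s) with J ∈ {5, 6}. Their M values: -3, -1. Mean = -2.
Difference = -7.4 − (-2) = -5.4.

-5.4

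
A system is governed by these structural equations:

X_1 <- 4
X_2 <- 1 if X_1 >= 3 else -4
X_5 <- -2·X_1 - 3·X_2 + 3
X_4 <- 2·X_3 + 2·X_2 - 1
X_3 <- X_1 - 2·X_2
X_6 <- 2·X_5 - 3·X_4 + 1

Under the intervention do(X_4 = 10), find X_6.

-45

Under do(X_4=10), the mechanism X_4 <- 2·X_3 + 2·X_2 - 1 is discarded; X_4 is fixed at 10.
X_2 = 1 if X_1 >= 3 else -4  [with X_1=4]  = 1
X_5 = -2·X_1 - 3·X_2 + 3  [with X_1=4, X_2=1]  = -8
X_6 = 2·X_5 - 3·X_4 + 1  [with X_5=-8, X_4=10]  = -45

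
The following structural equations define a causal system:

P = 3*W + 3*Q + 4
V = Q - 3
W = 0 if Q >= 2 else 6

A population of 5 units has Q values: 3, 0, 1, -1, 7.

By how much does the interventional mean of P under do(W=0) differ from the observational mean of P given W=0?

-9

Under do(W=0), W's equation is replaced by W=0 for every unit. Per-unit P: 13, 4, 7, 1, 25. Mean = 10.
Conditioning on W=0 selects the 2 unit(s) with Q ∈ {3, 7}. Their P values: 13, 25. Mean = 19.
Difference = 10 − 19 = -9.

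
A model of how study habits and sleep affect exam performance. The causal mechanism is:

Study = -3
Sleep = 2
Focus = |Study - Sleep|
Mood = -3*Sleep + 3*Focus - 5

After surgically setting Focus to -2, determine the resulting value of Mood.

-17

The intervention breaks the incoming arrows to Focus: Focus = |Study - Sleep| no longer applies, and Focus = -2.
Mood = -3*Sleep + 3*Focus - 5  [with Sleep=2, Focus=-2]  = -17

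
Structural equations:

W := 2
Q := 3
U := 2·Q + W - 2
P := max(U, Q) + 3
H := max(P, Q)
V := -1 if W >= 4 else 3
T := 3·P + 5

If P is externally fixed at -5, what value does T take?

The intervention breaks the incoming arrows to P: P := max(U, Q) + 3 no longer applies, and P = -5.
T = 3·P + 5  [with P=-5]  = -10

-10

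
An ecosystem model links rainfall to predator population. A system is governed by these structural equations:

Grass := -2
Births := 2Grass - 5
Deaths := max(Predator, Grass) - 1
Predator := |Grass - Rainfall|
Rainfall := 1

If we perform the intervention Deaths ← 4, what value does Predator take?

do(Deaths=4) replaces the equation Deaths := max(Predator, Grass) - 1 with the constant Deaths = 4.
Predator is not downstream of the intervention, so its value is determined by the original equations.
Predator = |Grass - Rainfall|  [with Grass=-2, Rainfall=1]  = 3

3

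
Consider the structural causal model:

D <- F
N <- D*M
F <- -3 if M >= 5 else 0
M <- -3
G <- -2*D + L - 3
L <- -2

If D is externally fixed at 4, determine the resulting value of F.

Under do(D=4), the mechanism D <- F is discarded; D is fixed at 4.
Since F is not a descendant of the intervened variable, it is unaffected.
F = -3 if M >= 5 else 0  [with M=-3]  = 0

0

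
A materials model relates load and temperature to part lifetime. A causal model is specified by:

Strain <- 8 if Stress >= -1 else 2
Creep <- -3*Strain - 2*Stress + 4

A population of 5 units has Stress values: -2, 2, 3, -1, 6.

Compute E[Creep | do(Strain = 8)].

do(Strain=8) breaks Strain's dependence on Stress. With Strain=8 fixed, Creep across the units is -16, -24, -26, -18, -32, mean -23.2.

-23.2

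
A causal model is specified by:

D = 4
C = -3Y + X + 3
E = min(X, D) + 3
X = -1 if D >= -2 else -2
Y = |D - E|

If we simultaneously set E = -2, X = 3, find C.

Setting E = -2, X = 3 by intervention discards those variables' equations.
Y = |D - E|  [with D=4, E=-2]  = 6
C = -3Y + X + 3  [with Y=6, X=3]  = -12

-12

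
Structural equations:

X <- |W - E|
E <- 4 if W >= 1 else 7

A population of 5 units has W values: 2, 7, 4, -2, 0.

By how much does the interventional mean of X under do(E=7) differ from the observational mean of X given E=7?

-3.2

Every unit gets E=7 under the intervention. X values become 5, 0, 3, 9, 7; E[X|do(E=7)] = 4.8.
Observing E=7 restricts to units where E's equation naturally yields 7: W ∈ {-2, 0}. In that subpopulation X = 9, 7, mean 8.
Difference = 4.8 − 8 = -3.2.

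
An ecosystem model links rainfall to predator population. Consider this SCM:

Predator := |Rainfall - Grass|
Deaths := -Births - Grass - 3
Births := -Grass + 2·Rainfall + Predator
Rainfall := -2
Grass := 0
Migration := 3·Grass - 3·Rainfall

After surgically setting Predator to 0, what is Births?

The intervention breaks the incoming arrows to Predator: Predator := |Rainfall - Grass| no longer applies, and Predator = 0.
Births = -Grass + 2·Rainfall + Predator  [with Grass=0, Rainfall=-2, Predator=0]  = -4

-4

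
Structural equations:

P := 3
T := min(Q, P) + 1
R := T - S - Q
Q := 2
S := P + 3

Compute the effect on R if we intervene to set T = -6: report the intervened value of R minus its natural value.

do(T=-6) replaces the equation T := min(Q, P) + 1 with the constant T = -6.
S = P + 3  [with P=3]  = 6
R = T - S - Q  [with T=-6, S=6, Q=2]  = -14
Without intervention: T = min(Q, P) + 1  [with Q=2, P=3]  = 3; S = P + 3  [with P=3]  = 6; R = T - S - Q  [with T=3, S=6, Q=2]  = -5.
Change = -14 − (-5) = -9.

-9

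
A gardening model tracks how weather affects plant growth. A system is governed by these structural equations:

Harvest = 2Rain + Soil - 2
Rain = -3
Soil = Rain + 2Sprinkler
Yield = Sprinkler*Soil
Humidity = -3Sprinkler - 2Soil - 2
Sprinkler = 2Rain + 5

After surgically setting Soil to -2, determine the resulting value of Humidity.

5

The intervention breaks the incoming arrows to Soil: Soil = Rain + 2Sprinkler no longer applies, and Soil = -2.
Sprinkler = 2Rain + 5  [with Rain=-3]  = -1
Humidity = -3Sprinkler - 2Soil - 2  [with Sprinkler=-1, Soil=-2]  = 5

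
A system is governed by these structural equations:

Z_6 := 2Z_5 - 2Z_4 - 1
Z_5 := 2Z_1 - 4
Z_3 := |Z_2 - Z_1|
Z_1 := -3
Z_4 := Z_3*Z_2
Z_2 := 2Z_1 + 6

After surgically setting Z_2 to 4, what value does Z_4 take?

28

Under do(Z_2=4), the mechanism Z_2 := 2Z_1 + 6 is discarded; Z_2 is fixed at 4.
Z_3 = |Z_2 - Z_1|  [with Z_2=4, Z_1=-3]  = 7
Z_4 = Z_3*Z_2  [with Z_3=7, Z_2=4]  = 28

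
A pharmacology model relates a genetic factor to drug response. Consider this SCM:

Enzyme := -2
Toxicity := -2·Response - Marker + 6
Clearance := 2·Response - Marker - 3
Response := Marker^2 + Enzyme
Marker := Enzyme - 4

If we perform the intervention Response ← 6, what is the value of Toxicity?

0

The intervention breaks the incoming arrows to Response: Response := Marker^2 + Enzyme no longer applies, and Response = 6.
Marker = Enzyme - 4  [with Enzyme=-2]  = -6
Toxicity = -2·Response - Marker + 6  [with Response=6, Marker=-6]  = 0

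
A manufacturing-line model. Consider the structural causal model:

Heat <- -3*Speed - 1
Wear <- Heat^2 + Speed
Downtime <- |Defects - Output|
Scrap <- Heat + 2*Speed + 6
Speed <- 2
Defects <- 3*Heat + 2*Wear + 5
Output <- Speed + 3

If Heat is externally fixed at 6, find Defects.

Under do(Heat=6), the mechanism Heat <- -3*Speed - 1 is discarded; Heat is fixed at 6.
Wear = Heat^2 + Speed  [with Heat=6, Speed=2]  = 38
Defects = 3*Heat + 2*Wear + 5  [with Heat=6, Wear=38]  = 99

99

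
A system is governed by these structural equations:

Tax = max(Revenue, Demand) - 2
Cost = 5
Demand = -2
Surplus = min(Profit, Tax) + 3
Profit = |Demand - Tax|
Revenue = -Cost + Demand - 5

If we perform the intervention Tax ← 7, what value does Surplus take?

Under do(Tax=7), the mechanism Tax = max(Revenue, Demand) - 2 is discarded; Tax is fixed at 7.
Profit = |Demand - Tax|  [with Demand=-2, Tax=7]  = 9
Surplus = min(Profit, Tax) + 3  [with Profit=9, Tax=7]  = 10

10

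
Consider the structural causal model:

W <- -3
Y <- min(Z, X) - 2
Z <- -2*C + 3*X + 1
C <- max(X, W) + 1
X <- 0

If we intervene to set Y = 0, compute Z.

The intervention breaks the incoming arrows to Y: Y <- min(Z, X) - 2 no longer applies, and Y = 0.
Since Z is not a descendant of the intervened variable, it is unaffected.
C = max(X, W) + 1  [with X=0, W=-3]  = 1
Z = -2*C + 3*X + 1  [with C=1, X=0]  = -1

-1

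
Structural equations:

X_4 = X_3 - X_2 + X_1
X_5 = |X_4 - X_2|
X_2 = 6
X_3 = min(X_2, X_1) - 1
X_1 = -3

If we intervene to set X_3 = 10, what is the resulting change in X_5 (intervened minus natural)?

do(X_3=10) replaces the equation X_3 = min(X_2, X_1) - 1 with the constant X_3 = 10.
X_4 = X_3 - X_2 + X_1  [with X_3=10, X_2=6, X_1=-3]  = 1
X_5 = |X_4 - X_2|  [with X_4=1, X_2=6]  = 5
Without intervention: X_3 = min(X_2, X_1) - 1  [with X_2=6, X_1=-3]  = -4; X_4 = X_3 - X_2 + X_1  [with X_3=-4, X_2=6, X_1=-3]  = -13; X_5 = |X_4 - X_2|  [with X_4=-13, X_2=6]  = 19.
Change = 5 − 19 = -14.

-14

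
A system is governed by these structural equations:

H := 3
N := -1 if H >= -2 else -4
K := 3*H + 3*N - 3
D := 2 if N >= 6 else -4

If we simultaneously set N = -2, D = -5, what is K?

0

The joint intervention fixes N = -2, D = -5, removing each variable's own equation.
K = 3*H + 3*N - 3  [with H=3, N=-2]  = 0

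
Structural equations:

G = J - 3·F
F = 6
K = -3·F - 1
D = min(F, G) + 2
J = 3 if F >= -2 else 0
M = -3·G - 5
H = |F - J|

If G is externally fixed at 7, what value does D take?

The intervention breaks the incoming arrows to G: G = J - 3·F no longer applies, and G = 7.
D = min(F, G) + 2  [with F=6, G=7]  = 8

8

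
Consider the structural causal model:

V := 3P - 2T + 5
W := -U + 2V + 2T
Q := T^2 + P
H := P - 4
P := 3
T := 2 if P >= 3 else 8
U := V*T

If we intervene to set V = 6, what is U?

Intervening sets V = 6 and removes its equation (V := 3P - 2T + 5).
T = 2 if P >= 3 else 8  [with P=3]  = 2
U = V*T  [with V=6, T=2]  = 12

12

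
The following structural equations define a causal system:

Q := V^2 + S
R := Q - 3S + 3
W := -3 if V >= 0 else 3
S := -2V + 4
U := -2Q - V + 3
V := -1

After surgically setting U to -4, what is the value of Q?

7

Under do(U=-4), the mechanism U := -2Q - V + 3 is discarded; U is fixed at -4.
Since Q is not a descendant of the intervened variable, it is unaffected.
S = -2V + 4  [with V=-1]  = 6
Q = V^2 + S  [with V=-1, S=6]  = 7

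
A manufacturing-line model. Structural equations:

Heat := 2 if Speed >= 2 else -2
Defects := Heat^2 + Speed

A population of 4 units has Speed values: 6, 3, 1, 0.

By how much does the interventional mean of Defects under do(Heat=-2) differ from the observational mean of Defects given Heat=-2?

2

Every unit gets Heat=-2 under the intervention. Defects values become 10, 7, 5, 4; E[Defects|do(Heat=-2)] = 6.5.
Observing Heat=-2 restricts to units where Heat's equation naturally yields -2: Speed ∈ {1, 0}. In that subpopulation Defects = 5, 4, mean 4.5.
Difference = 6.5 − 4.5 = 2.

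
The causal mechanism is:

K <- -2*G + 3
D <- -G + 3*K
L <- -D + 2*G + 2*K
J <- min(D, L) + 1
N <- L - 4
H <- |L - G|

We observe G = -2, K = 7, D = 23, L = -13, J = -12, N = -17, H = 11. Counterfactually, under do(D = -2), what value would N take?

8

The intervention breaks the incoming arrows to D: D <- -G + 3*K no longer applies, and D = -2.
K = -2*G + 3  [with G=-2]  = 7
L = -D + 2*G + 2*K  [with D=-2, G=-2, K=7]  = 12
N = L - 4  [with L=12]  = 8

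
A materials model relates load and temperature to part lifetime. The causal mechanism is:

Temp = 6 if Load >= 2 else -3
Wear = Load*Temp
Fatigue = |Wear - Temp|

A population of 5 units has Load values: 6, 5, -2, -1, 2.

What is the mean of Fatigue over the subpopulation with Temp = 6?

20

E[Fatigue|Temp=6] averages over only the 3 units with Temp=6 (Load = 6, 5, 2): Fatigue = 30, 24, 6, mean 20.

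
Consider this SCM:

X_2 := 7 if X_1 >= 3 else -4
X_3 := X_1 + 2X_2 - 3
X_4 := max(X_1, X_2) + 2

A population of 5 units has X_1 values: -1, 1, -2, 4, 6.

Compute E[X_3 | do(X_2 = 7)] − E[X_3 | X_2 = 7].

-3.4

Under do(X_2=7), X_2's equation is replaced by X_2=7 for every unit. Per-unit X_3: 10, 12, 9, 15, 17. Mean = 12.6.
Observing X_2=7 restricts to units where X_2's equation naturally yields 7: X_1 ∈ {4, 6}. In that subpopulation X_3 = 15, 17, mean 16.
Difference = 12.6 − 16 = -3.4.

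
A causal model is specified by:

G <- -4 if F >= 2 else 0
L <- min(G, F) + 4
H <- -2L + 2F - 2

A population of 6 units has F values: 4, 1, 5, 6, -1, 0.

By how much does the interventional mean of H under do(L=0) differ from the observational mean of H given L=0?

Under do(L=0), L's equation is replaced by L=0 for every unit. Per-unit H: 6, 0, 8, 10, -4, -2. Mean = 3.
Conditioning on L=0 selects the 3 unit(s) with F ∈ {4, 5, 6}. Their H values: 6, 8, 10. Mean = 8.
Difference = 3 − 8 = -5.

-5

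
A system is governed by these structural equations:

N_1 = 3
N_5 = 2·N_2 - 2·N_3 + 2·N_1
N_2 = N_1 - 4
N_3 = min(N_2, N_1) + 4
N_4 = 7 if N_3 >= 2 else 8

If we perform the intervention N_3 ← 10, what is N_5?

do(N_3=10) replaces the equation N_3 = min(N_2, N_1) + 4 with the constant N_3 = 10.
N_2 = N_1 - 4  [with N_1=3]  = -1
N_5 = 2·N_2 - 2·N_3 + 2·N_1  [with N_2=-1, N_3=10, N_1=3]  = -16

-16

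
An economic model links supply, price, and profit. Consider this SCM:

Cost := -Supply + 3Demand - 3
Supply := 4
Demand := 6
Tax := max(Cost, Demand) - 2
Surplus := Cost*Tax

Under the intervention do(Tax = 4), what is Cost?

Under do(Tax=4), the mechanism Tax := max(Cost, Demand) - 2 is discarded; Tax is fixed at 4.
Since Cost is not a descendant of the intervened variable, it is unaffected.
Cost = -Supply + 3Demand - 3  [with Supply=4, Demand=6]  = 11

11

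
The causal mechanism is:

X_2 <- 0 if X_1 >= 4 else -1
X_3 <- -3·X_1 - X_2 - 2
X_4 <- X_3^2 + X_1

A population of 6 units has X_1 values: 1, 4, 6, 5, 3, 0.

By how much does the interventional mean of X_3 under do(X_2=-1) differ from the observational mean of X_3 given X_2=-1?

-5.5

Under do(X_2=-1), X_2's equation is replaced by X_2=-1 for every unit. Per-unit X_3: -4, -13, -19, -16, -10, -1. Mean = -10.5.
Observing X_2=-1 restricts to units where X_2's equation naturally yields -1: X_1 ∈ {1, 3, 0}. In that subpopulation X_3 = -4, -10, -1, mean -5.
Difference = -10.5 − (-5) = -5.5.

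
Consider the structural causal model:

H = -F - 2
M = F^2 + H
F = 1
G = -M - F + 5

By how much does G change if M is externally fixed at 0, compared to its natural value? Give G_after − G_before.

-2

The intervention breaks the incoming arrows to M: M = F^2 + H no longer applies, and M = 0.
G = -M - F + 5  [with M=0, F=1]  = 4
Without intervention: H = -F - 2  [with F=1]  = -3; M = F^2 + H  [with F=1, H=-3]  = -2; G = -M - F + 5  [with M=-2, F=1]  = 6.
Change = 4 − 6 = -2.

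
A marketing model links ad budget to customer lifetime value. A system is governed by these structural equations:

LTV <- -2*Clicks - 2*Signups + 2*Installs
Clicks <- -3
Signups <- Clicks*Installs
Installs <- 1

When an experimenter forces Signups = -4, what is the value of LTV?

16

The intervention breaks the incoming arrows to Signups: Signups <- Clicks*Installs no longer applies, and Signups = -4.
LTV = -2*Clicks - 2*Signups + 2*Installs  [with Clicks=-3, Signups=-4, Installs=1]  = 16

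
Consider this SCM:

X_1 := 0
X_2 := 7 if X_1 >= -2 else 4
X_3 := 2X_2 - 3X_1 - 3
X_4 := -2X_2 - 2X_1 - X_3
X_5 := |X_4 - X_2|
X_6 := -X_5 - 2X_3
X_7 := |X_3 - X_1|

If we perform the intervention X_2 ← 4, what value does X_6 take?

Under do(X_2=4), the mechanism X_2 := 7 if X_1 >= -2 else 4 is discarded; X_2 is fixed at 4.
X_3 = 2X_2 - 3X_1 - 3  [with X_2=4, X_1=0]  = 5
X_4 = -2X_2 - 2X_1 - X_3  [with X_2=4, X_1=0, X_3=5]  = -13
X_5 = |X_4 - X_2|  [with X_4=-13, X_2=4]  = 17
X_6 = -X_5 - 2X_3  [with X_5=17, X_3=5]  = -27

-27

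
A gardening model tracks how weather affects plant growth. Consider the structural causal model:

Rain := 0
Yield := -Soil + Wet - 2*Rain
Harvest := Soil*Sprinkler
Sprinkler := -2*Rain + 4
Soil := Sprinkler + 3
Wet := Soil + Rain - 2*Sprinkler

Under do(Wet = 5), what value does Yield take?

-2

Intervening sets Wet = 5 and removes its equation (Wet := Soil + Rain - 2*Sprinkler).
Sprinkler = -2*Rain + 4  [with Rain=0]  = 4
Soil = Sprinkler + 3  [with Sprinkler=4]  = 7
Yield = -Soil + Wet - 2*Rain  [with Soil=7, Wet=5, Rain=0]  = -2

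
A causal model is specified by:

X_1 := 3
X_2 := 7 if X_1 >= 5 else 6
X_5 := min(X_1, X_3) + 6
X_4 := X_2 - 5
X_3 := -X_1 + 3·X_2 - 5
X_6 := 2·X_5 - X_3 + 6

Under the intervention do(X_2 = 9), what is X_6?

5

Under do(X_2=9), the mechanism X_2 := 7 if X_1 >= 5 else 6 is discarded; X_2 is fixed at 9.
X_3 = -X_1 + 3·X_2 - 5  [with X_1=3, X_2=9]  = 19
X_5 = min(X_1, X_3) + 6  [with X_1=3, X_3=19]  = 9
X_6 = 2·X_5 - X_3 + 6  [with X_5=9, X_3=19]  = 5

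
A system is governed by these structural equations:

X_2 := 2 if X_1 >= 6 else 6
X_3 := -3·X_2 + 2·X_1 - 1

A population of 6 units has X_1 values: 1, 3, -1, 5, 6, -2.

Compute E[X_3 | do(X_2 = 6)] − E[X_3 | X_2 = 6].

1.6

do(X_2=6) breaks X_2's dependence on X_1. With X_2=6 fixed, X_3 across the units is -17, -13, -21, -9, -7, -23, mean -15.
E[X_3|X_2=6] averages over only the 5 units with X_2=6 (X_1 = 1, 3, -1, 5, -2): X_3 = -17, -13, -21, -9, -23, mean -16.6.
Difference = -15 − (-16.6) = 1.6.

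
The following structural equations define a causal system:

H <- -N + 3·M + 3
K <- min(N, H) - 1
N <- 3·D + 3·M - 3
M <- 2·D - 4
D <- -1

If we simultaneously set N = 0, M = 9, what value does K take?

Setting N = 0, M = 9 by intervention discards those variables' equations.
H = -N + 3·M + 3  [with N=0, M=9]  = 30
K = min(N, H) - 1  [with N=0, H=30]  = -1

-1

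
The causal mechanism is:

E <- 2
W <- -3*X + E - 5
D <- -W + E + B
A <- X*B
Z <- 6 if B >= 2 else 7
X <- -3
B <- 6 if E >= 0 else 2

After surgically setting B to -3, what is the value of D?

-7

The intervention breaks the incoming arrows to B: B <- 6 if E >= 0 else 2 no longer applies, and B = -3.
W = -3*X + E - 5  [with X=-3, E=2]  = 6
D = -W + E + B  [with W=6, E=2, B=-3]  = -7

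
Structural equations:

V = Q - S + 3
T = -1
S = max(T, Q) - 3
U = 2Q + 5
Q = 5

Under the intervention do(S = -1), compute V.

9

do(S=-1) replaces the equation S = max(T, Q) - 3 with the constant S = -1.
V = Q - S + 3  [with Q=5, S=-1]  = 9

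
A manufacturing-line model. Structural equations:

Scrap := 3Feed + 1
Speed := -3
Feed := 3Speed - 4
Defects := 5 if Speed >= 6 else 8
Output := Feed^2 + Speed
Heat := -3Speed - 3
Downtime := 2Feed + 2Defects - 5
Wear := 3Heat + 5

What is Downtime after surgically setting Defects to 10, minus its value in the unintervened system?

4

do(Defects=10) replaces the equation Defects := 5 if Speed >= 6 else 8 with the constant Defects = 10.
Feed = 3Speed - 4  [with Speed=-3]  = -13
Downtime = 2Feed + 2Defects - 5  [with Feed=-13, Defects=10]  = -11
Without intervention: Feed = 3Speed - 4  [with Speed=-3]  = -13; Defects = 5 if Speed >= 6 else 8  [with Speed=-3]  = 8; Downtime = 2Feed + 2Defects - 5  [with Feed=-13, Defects=8]  = -15.
Change = -11 − (-15) = 4.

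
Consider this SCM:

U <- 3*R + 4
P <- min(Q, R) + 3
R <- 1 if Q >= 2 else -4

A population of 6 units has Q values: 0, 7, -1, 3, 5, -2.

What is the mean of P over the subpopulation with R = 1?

E[P|R=1] averages over only the 3 units with R=1 (Q = 7, 3, 5): P = 4, 4, 4, mean 4.

4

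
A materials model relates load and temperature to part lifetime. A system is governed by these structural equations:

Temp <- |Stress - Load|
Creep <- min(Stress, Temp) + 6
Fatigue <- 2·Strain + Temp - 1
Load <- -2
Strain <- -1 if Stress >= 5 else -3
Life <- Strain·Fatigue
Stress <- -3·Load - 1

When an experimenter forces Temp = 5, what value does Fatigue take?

2

Under do(Temp=5), the mechanism Temp <- |Stress - Load| is discarded; Temp is fixed at 5.
Stress = -3·Load - 1  [with Load=-2]  = 5
Strain = -1 if Stress >= 5 else -3  [with Stress=5]  = -1
Fatigue = 2·Strain + Temp - 1  [with Strain=-1, Temp=5]  = 2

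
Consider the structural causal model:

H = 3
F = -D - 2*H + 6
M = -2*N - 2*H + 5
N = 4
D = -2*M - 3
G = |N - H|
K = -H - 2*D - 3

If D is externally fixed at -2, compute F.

2

Intervening sets D = -2 and removes its equation (D = -2*M - 3).
F = -D - 2*H + 6  [with D=-2, H=3]  = 2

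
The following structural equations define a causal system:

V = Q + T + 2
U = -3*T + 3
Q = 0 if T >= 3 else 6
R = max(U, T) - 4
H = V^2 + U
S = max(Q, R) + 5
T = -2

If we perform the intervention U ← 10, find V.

Under do(U=10), the mechanism U = -3*T + 3 is discarded; U is fixed at 10.
Since V is not a descendant of the intervened variable, it is unaffected.
Q = 0 if T >= 3 else 6  [with T=-2]  = 6
V = Q + T + 2  [with Q=6, T=-2]  = 6

6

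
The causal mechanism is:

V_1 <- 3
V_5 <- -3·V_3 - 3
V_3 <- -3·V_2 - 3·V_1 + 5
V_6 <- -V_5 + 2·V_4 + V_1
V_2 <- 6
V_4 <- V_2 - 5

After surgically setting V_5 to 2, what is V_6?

3

The intervention breaks the incoming arrows to V_5: V_5 <- -3·V_3 - 3 no longer applies, and V_5 = 2.
V_4 = V_2 - 5  [with V_2=6]  = 1
V_6 = -V_5 + 2·V_4 + V_1  [with V_5=2, V_4=1, V_1=3]  = 3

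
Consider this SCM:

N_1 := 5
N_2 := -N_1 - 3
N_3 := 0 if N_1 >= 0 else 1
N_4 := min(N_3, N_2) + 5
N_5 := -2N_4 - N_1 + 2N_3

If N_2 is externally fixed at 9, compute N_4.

Under do(N_2=9), the mechanism N_2 := -N_1 - 3 is discarded; N_2 is fixed at 9.
N_3 = 0 if N_1 >= 0 else 1  [with N_1=5]  = 0
N_4 = min(N_3, N_2) + 5  [with N_3=0, N_2=9]  = 5

5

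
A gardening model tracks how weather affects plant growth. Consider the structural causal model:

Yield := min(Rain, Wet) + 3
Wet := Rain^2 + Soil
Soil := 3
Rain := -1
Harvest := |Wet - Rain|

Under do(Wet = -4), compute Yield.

The intervention breaks the incoming arrows to Wet: Wet := Rain^2 + Soil no longer applies, and Wet = -4.
Yield = min(Rain, Wet) + 3  [with Rain=-1, Wet=-4]  = -1

-1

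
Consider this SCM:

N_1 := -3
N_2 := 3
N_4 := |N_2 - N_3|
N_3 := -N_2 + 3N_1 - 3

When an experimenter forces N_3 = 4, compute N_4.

1

The intervention breaks the incoming arrows to N_3: N_3 := -N_2 + 3N_1 - 3 no longer applies, and N_3 = 4.
N_4 = |N_2 - N_3|  [with N_2=3, N_3=4]  = 1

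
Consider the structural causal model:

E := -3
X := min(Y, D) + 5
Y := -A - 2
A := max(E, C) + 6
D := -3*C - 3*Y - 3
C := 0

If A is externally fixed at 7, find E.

-3

Under do(A=7), the mechanism A := max(E, C) + 6 is discarded; A is fixed at 7.
E is not downstream of the intervention, so its value is determined by the original equations.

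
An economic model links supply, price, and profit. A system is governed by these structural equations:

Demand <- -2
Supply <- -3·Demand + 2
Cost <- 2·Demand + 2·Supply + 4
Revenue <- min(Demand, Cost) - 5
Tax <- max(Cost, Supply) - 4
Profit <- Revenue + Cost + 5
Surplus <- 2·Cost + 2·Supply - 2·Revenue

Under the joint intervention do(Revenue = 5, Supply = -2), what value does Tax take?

The joint intervention fixes Revenue = 5, Supply = -2, removing each variable's own equation.
Cost = 2·Demand + 2·Supply + 4  [with Demand=-2, Supply=-2]  = -4
Tax = max(Cost, Supply) - 4  [with Cost=-4, Supply=-2]  = -6

-6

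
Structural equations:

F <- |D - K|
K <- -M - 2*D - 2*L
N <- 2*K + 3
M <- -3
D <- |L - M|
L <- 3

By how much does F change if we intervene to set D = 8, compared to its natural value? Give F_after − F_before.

6

The intervention breaks the incoming arrows to D: D <- |L - M| no longer applies, and D = 8.
K = -M - 2*D - 2*L  [with M=-3, D=8, L=3]  = -19
F = |D - K|  [with D=8, K=-19]  = 27
Without intervention: D = |L - M|  [with L=3, M=-3]  = 6; K = -M - 2*D - 2*L  [with M=-3, D=6, L=3]  = -15; F = |D - K|  [with D=6, K=-15]  = 21.
Change = 27 − 21 = 6.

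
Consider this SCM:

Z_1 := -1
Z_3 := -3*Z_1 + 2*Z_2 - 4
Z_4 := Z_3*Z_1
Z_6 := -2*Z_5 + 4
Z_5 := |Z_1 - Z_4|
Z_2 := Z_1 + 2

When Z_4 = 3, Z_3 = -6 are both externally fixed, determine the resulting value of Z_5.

4

The joint intervention fixes Z_4 = 3, Z_3 = -6, removing each variable's own equation.
Z_5 = |Z_1 - Z_4|  [with Z_1=-1, Z_4=3]  = 4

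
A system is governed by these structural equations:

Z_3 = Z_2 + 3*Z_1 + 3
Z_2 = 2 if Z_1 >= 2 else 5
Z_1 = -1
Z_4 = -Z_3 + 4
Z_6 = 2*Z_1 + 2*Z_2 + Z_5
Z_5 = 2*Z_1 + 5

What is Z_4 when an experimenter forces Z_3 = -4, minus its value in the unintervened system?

9

The intervention breaks the incoming arrows to Z_3: Z_3 = Z_2 + 3*Z_1 + 3 no longer applies, and Z_3 = -4.
Z_4 = -Z_3 + 4  [with Z_3=-4]  = 8
Without intervention: Z_2 = 2 if Z_1 >= 2 else 5  [with Z_1=-1]  = 5; Z_3 = Z_2 + 3*Z_1 + 3  [with Z_2=5, Z_1=-1]  = 5; Z_4 = -Z_3 + 4  [with Z_3=5]  = -1.
Change = 8 − (-1) = 9.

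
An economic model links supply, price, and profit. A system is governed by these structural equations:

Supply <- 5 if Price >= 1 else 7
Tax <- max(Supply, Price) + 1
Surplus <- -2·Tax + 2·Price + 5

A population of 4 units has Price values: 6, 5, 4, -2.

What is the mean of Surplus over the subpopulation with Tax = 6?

2

E[Surplus|Tax=6] averages over only the 2 units with Tax=6 (Price = 5, 4): Surplus = 3, 1, mean 2.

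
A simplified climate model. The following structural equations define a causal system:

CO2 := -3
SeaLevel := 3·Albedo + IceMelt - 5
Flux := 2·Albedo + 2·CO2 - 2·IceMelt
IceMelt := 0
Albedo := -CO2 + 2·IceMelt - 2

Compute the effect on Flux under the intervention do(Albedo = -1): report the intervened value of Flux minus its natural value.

-4

do(Albedo=-1) replaces the equation Albedo := -CO2 + 2·IceMelt - 2 with the constant Albedo = -1.
Flux = 2·Albedo + 2·CO2 - 2·IceMelt  [with Albedo=-1, CO2=-3, IceMelt=0]  = -8
Without intervention: Albedo = -CO2 + 2·IceMelt - 2  [with CO2=-3, IceMelt=0]  = 1; Flux = 2·Albedo + 2·CO2 - 2·IceMelt  [with Albedo=1, CO2=-3, IceMelt=0]  = -4.
Change = -8 − (-4) = -4.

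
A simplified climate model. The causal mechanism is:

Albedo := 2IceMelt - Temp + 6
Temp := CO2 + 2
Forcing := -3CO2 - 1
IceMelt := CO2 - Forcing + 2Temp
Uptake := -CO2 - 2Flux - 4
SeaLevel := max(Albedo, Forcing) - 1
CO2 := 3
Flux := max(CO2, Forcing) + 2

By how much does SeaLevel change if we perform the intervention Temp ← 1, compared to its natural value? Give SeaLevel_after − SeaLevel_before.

The intervention breaks the incoming arrows to Temp: Temp := CO2 + 2 no longer applies, and Temp = 1.
Forcing = -3CO2 - 1  [with CO2=3]  = -10
IceMelt = CO2 - Forcing + 2Temp  [with CO2=3, Forcing=-10, Temp=1]  = 15
Albedo = 2IceMelt - Temp + 6  [with IceMelt=15, Temp=1]  = 35
SeaLevel = max(Albedo, Forcing) - 1  [with Albedo=35, Forcing=-10]  = 34
Without intervention: Forcing = -3CO2 - 1  [with CO2=3]  = -10; Temp = CO2 + 2  [with CO2=3]  = 5; IceMelt = CO2 - Forcing + 2Temp  [with CO2=3, Forcing=-10, Temp=5]  = 23; Albedo = 2IceMelt - Temp + 6  [with IceMelt=23, Temp=5]  = 47; SeaLevel = max(Albedo, Forcing) - 1  [with Albedo=47, Forcing=-10]  = 46.
Change = 34 − 46 = -12.

-12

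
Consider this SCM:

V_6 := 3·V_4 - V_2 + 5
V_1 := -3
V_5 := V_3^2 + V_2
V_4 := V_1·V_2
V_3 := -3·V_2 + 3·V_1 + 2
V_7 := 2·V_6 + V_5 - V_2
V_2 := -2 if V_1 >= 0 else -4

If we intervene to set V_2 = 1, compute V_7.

90

Under do(V_2=1), the mechanism V_2 := -2 if V_1 >= 0 else -4 is discarded; V_2 is fixed at 1.
V_3 = -3·V_2 + 3·V_1 + 2  [with V_2=1, V_1=-3]  = -10
V_4 = V_1·V_2  [with V_1=-3, V_2=1]  = -3
V_5 = V_3^2 + V_2  [with V_3=-10, V_2=1]  = 101
V_6 = 3·V_4 - V_2 + 5  [with V_4=-3, V_2=1]  = -5
V_7 = 2·V_6 + V_5 - V_2  [with V_6=-5, V_5=101, V_2=1]  = 90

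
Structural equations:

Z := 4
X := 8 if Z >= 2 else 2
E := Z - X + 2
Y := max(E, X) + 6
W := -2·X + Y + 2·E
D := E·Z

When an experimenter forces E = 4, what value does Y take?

The intervention breaks the incoming arrows to E: E := Z - X + 2 no longer applies, and E = 4.
X = 8 if Z >= 2 else 2  [with Z=4]  = 8
Y = max(E, X) + 6  [with E=4, X=8]  = 14

14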